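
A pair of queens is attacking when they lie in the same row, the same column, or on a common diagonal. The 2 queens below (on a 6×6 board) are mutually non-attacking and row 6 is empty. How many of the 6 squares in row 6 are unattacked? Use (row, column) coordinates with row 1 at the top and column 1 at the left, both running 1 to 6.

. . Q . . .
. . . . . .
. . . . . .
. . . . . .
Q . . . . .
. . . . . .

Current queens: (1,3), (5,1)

(1,3) attacks row 6 at column 3.
(5,1) attacks row 6 at column 1 and diagonals 2.
Attacked columns: {1, 2, 3}. Safe: {4, 5, 6}.

3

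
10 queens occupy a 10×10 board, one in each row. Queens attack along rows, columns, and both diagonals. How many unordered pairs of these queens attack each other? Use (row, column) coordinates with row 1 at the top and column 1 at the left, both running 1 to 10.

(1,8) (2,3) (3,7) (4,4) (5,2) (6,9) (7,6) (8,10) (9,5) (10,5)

Same column: (9,5)–(10,5) (column 5).
Same diagonal: (6,9)–(10,5) (|6−10| = |9−5| = 4).
Total attacking pairs: 2.

2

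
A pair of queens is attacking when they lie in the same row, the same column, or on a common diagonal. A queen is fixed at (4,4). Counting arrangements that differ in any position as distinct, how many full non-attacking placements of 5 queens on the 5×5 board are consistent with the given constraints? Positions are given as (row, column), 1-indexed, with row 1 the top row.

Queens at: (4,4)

Branch on row 1: col 2 → 0; col 3 → 1; col 5 → 1.
Sum: 0 + 1 + 1 = 2.

2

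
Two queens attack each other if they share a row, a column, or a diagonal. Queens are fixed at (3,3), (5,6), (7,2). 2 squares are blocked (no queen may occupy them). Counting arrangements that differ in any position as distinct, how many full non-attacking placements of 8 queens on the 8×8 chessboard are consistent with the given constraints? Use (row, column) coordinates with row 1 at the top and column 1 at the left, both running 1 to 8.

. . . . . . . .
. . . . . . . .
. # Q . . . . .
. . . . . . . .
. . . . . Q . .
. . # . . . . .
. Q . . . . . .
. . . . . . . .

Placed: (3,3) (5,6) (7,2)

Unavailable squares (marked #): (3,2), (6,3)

Branch on row 1: col 4 → 0; col 7 → 2.
Sum: 0 + 2 = 2.

2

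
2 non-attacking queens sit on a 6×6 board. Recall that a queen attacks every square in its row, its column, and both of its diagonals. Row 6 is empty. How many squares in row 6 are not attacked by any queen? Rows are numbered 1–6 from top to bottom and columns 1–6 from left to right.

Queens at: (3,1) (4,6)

3

(3,1) attacks row 6 at column 1 and diagonals 4.
(4,6) attacks row 6 at column 6 and diagonals 4.
Attacked columns: {1, 4, 6}. Safe: {2, 3, 5}.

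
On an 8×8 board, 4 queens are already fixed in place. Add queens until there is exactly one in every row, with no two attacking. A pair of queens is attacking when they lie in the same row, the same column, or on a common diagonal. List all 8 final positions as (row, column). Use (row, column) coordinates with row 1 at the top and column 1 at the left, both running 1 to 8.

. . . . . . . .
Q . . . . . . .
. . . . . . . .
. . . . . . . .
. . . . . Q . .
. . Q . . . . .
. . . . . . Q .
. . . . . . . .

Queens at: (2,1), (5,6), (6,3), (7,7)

(1,4) (2,1) (3,5) (4,8) (5,6) (6,3) (7,7) (8,2)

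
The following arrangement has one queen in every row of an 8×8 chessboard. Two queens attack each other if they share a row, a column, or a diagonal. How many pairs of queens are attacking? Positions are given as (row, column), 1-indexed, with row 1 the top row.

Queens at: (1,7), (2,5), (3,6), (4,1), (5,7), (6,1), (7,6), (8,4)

Same column: (1,7)–(5,7) (column 7); (3,6)–(7,6) (column 6); (4,1)–(6,1) (column 1).
Same diagonal: (2,5)–(3,6) (|2−3| = |5−6| = 1); (2,5)–(6,1) (|2−6| = |5−1| = 4); (5,7)–(8,4) (|5−8| = |7−4| = 3).
Total attacking pairs: 6.

6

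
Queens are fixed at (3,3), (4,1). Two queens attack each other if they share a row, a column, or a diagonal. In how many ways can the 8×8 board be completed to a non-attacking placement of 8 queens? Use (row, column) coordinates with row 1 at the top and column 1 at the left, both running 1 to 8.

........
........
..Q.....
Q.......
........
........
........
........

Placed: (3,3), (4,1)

Branch on row 1: col 2 → 0; col 6 → 0; col 7 → 1; col 8 → 0.
Sum: 0 + 0 + 1 + 0 = 1.

1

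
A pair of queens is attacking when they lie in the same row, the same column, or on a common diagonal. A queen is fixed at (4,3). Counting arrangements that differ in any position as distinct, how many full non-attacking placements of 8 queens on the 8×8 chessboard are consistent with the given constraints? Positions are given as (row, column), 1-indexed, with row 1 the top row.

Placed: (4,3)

12

Branch on row 1: col 1 → 1; col 2 → 1; col 4 → 6; col 5 → 1; col 7 → 1; col 8 → 2.
Sum: 1 + 1 + 6 + 1 + 1 + 2 = 12.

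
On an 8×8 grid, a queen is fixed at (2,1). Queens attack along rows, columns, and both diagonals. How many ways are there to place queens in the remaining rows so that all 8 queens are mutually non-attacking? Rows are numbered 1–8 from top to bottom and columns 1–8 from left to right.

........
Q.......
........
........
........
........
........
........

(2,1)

8

Branch on row 1: col 3 → 1; col 4 → 2; col 5 → 3; col 6 → 1; col 7 → 1; col 8 → 0.
Sum: 1 + 2 + 3 + 1 + 1 + 0 = 8.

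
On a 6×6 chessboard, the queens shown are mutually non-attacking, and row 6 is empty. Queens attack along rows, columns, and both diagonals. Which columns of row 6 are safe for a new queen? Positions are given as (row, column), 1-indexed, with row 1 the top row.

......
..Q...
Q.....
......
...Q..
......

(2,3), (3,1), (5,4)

columns 2, 6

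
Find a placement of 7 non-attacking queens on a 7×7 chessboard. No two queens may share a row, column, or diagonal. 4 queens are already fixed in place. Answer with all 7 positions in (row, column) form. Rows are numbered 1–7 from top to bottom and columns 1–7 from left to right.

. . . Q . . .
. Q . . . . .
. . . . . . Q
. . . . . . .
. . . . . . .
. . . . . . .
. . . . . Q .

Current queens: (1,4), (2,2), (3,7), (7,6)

Row 4: attacked by (1,4)→{1,4,7}; (2,2)→{2,4}; (3,7)→{6,7}; (7,6)→{3,6}. Safe: 5. Place at column 5.
Row 5: attacked by (1,4)→{4}; (2,2)→{2,5}; (3,7)→{5,7}; (4,5)→{4,5,6}; (7,6)→{4,6}. Safe: 1, 3. Place at column 3.
Row 6: attacked by (1,4)→{4}; (2,2)→{2,6}; (3,7)→{4,7}; (4,5)→{3,5,7}; (5,3)→{2,3,4}; (7,6)→{5,6,7}. Safe: 1. Place at column 1.
Columns [4, 2, 7, 5, 3, 1, 6], r−c [-3, 0, -4, -1, 2, 5, 1], r+c [5, 4, 10, 9, 8, 7, 13] are all distinct, so no two queens attack.

(1,4) (2,2) (3,7) (4,5) (5,3) (6,1) (7,6)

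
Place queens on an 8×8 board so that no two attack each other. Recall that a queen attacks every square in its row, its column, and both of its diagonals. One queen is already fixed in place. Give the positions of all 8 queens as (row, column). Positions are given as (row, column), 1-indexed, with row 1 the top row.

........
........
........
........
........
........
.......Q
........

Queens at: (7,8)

(1,7) (2,2) (3,6) (4,3) (5,1) (6,4) (7,8) (8,5)

Row 1: attacked by (7,8)→{2,8}. Safe: 1, 3, 4, 5, 6, 7. Place at column 7.
Row 2: attacked by (1,7)→{6,7,8}; (7,8)→{3,8}. Safe: 1, 2, 4, 5. Place at column 2.
Row 3: attacked by (1,7)→{5,7}; (2,2)→{1,2,3}; (7,8)→{4,8}. Safe: 6. Place at column 6.
Row 4: attacked by (1,7)→{4,7}; (2,2)→{2,4}; (3,6)→{5,6,7}; (7,8)→{5,8}. Safe: 1, 3. Place at column 3.
Row 5: attacked by (1,7)→{3,7}; (2,2)→{2,5}; (3,6)→{4,6,8}; (4,3)→{2,3,4}; (7,8)→{6,8}. Safe: 1. Place at column 1.
Row 6: attacked by (1,7)→{2,7}; (2,2)→{2,6}; (3,6)→{3,6}; (4,3)→{1,3,5}; (5,1)→{1,2}; (7,8)→{7,8}. Safe: 4. Place at column 4.
Row 8: attacked by (1,7)→{7}; (2,2)→{2,8}; (3,6)→{1,6}; (4,3)→{3,7}; (5,1)→{1,4}; (6,4)→{2,4,6}; (7,8)→{7,8}. Safe: 5. Place at column 5.
Columns [7, 2, 6, 3, 1, 4, 8, 5], r−c [-6, 0, -3, 1, 4, 2, -1, 3], r+c [8, 4, 9, 7, 6, 10, 15, 13] are all distinct, so no two queens attack.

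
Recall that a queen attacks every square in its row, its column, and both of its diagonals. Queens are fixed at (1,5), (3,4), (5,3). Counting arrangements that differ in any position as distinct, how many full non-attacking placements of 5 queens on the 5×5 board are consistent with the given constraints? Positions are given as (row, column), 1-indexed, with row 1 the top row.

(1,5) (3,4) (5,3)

1

Branch on row 2: col 1 → 0; col 2 → 1.
Sum: 0 + 1 = 1.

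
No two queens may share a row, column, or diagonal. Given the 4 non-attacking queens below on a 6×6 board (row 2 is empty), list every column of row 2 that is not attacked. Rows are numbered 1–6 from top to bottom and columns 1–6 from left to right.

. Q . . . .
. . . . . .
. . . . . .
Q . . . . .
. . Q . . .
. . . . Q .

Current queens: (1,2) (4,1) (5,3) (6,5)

columns 4

(1,2) attacks row 2 at column 2 and diagonals 1, 3.
(4,1) attacks row 2 at column 1 and diagonals 3.
(5,3) attacks row 2 at column 3 and diagonals 6.
(6,5) attacks row 2 at column 5 and diagonals 1.
Attacked columns: {1, 2, 3, 5, 6}. Safe: {4}.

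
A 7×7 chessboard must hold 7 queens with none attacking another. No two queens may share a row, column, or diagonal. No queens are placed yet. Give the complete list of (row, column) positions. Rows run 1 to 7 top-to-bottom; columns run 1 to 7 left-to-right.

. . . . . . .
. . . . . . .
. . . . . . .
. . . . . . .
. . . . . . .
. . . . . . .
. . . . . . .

Row 1: Safe: 1, 2, 3, 4, 5, 6, 7. Place at column 6.
Row 2: attacked by (1,6)→{5,6,7}. Safe: 1, 2, 3, 4. Place at column 4.
Row 3: attacked by (1,6)→{4,6}; (2,4)→{3,4,5}. Safe: 1, 2, 7. Place at column 7.
Row 4: attacked by (1,6)→{3,6}; (2,4)→{2,4,6}; (3,7)→{6,7}. Safe: 1, 5. Place at column 1.
Row 5: attacked by (1,6)→{2,6}; (2,4)→{1,4,7}; (3,7)→{5,7}; (4,1)→{1,2}. Safe: 3. Place at column 3.
Row 6: attacked by (1,6)→{1,6}; (2,4)→{4}; (3,7)→{4,7}; (4,1)→{1,3}; (5,3)→{2,3,4}. Safe: 5. Place at column 5.
Row 7: attacked by (1,6)→{6}; (2,4)→{4}; (3,7)→{3,7}; (4,1)→{1,4}; (5,3)→{1,3,5}; (6,5)→{4,5,6}. Safe: 2. Place at column 2.
Columns [6, 4, 7, 1, 3, 5, 2], r−c [-5, -2, -4, 3, 2, 1, 5], r+c [7, 6, 10, 5, 8, 11, 9] are all distinct, so no two queens attack.

(1,6) (2,4) (3,7) (4,1) (5,3) (6,5) (7,2)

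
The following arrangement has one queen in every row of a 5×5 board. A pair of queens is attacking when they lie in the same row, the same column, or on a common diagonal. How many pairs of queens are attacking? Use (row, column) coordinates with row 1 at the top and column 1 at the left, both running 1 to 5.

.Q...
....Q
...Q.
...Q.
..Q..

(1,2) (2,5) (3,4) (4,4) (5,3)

4

Same column: (3,4)–(4,4) (column 4).
Same diagonal: (1,2)–(3,4) (|1−3| = |2−4| = 2); (2,5)–(3,4) (|2−3| = |5−4| = 1); (4,4)–(5,3) (|4−5| = |4−3| = 1).
Total attacking pairs: 4.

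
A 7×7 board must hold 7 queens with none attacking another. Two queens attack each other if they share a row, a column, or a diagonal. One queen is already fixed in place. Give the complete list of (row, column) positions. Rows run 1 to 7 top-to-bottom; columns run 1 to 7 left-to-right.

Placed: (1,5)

(1,5) (2,1) (3,4) (4,7) (5,3) (6,6) (7,2)

Row 2: attacked by (1,5)→{4,5,6}. Safe: 1, 2, 3, 7. Place at column 1.
Row 3: attacked by (1,5)→{3,5,7}; (2,1)→{1,2}. Safe: 4, 6. Place at column 4.
Row 4: attacked by (1,5)→{2,5}; (2,1)→{1,3}; (3,4)→{3,4,5}. Safe: 6, 7. Place at column 7.
Row 5: attacked by (1,5)→{1,5}; (2,1)→{1,4}; (3,4)→{2,4,6}; (4,7)→{6,7}. Safe: 3. Place at column 3.
Row 6: attacked by (1,5)→{5}; (2,1)→{1,5}; (3,4)→{1,4,7}; (4,7)→{5,7}; (5,3)→{2,3,4}. Safe: 6. Place at column 6.
Row 7: attacked by (1,5)→{5}; (2,1)→{1,6}; (3,4)→{4}; (4,7)→{4,7}; (5,3)→{1,3,5}; (6,6)→{5,6,7}. Safe: 2. Place at column 2.
Columns [5, 1, 4, 7, 3, 6, 2], r−c [-4, 1, -1, -3, 2, 0, 5], r+c [6, 3, 7, 11, 8, 12, 9] are all distinct, so no two queens attack.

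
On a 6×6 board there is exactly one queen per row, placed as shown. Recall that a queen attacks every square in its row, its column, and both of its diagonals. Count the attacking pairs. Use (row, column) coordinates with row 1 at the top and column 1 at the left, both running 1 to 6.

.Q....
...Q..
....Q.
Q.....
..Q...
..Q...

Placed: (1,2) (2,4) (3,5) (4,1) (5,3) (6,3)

4

Same column: (5,3)–(6,3) (column 3).
Same diagonal: (2,4)–(3,5) (|2−3| = |4−5| = 1); (3,5)–(5,3) (|3−5| = |5−3| = 2); (4,1)–(6,3) (|4−6| = |1−3| = 2).
Total attacking pairs: 4.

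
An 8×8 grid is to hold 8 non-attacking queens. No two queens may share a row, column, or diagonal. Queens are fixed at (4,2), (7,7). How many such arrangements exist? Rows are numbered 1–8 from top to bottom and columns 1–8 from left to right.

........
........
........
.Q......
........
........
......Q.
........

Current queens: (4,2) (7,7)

Branch on row 1: col 3 → 2; col 4 → 0; col 6 → 1; col 8 → 0.
Sum: 2 + 0 + 1 + 0 = 3.

3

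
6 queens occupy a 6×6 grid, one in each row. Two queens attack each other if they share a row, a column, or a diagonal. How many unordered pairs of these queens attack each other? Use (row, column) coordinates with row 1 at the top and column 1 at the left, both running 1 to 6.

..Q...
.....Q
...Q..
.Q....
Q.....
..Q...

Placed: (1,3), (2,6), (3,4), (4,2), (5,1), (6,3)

2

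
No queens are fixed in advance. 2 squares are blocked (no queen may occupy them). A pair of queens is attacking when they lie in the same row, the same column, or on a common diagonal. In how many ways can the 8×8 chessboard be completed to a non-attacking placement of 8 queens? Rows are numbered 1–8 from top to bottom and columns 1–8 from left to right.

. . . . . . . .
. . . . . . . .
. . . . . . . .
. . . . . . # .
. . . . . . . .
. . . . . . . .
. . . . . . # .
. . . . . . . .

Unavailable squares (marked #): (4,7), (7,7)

68

Branch on row 1: col 1 → 4; col 2 → 4; col 3 → 8; col 4 → 16; col 5 → 15; col 6 → 11; col 7 → 8; col 8 → 2.
Sum: 4 + 4 + 8 + 16 + 15 + 11 + 8 + 2 = 68.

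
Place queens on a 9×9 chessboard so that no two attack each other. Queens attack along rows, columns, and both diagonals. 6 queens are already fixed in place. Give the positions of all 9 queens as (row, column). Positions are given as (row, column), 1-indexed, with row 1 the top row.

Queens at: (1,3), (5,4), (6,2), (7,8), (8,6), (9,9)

(1,3) (2,5) (3,7) (4,1) (5,4) (6,2) (7,8) (8,6) (9,9)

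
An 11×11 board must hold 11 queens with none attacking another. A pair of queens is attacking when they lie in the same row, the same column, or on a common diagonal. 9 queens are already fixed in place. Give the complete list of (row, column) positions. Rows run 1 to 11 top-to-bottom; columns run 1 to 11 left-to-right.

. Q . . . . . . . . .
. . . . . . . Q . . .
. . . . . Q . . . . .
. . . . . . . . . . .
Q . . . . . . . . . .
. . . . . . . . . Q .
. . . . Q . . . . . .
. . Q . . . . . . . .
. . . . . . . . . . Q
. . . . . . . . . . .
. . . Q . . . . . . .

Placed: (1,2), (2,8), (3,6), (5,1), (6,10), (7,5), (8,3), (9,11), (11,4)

(1,2) (2,8) (3,6) (4,9) (5,1) (6,10) (7,5) (8,3) (9,11) (10,7) (11,4)

Row 4: attacked by (1,2)→{2,5}; (2,8)→{6,8,10}; (3,6)→{5,6,7}; (5,1)→{1,2}; (6,10)→{8,10}; (7,5)→{2,5,8}; (8,3)→{3,7}; (9,11)→{6,11}; (11,4)→{4,11}. Safe: 9. Place at column 9.
Row 10: attacked by (1,2)→{2,11}; (2,8)→{8}; (3,6)→{6}; (4,9)→{3,9}; (5,1)→{1,6}; (6,10)→{6,10}; (7,5)→{2,5,8}; (8,3)→{1,3,5}; (9,11)→{10,11}; (11,4)→{3,4,5}. Safe: 7. Place at column 7.
Columns [2, 8, 6, 9, 1, 10, 5, 3, 11, 7, 4], r−c [-1, -6, -3, -5, 4, -4, 2, 5, -2, 3, 7], r+c [3, 10, 9, 13, 6, 16, 12, 11, 20, 17, 15] are all distinct, so no two queens attack.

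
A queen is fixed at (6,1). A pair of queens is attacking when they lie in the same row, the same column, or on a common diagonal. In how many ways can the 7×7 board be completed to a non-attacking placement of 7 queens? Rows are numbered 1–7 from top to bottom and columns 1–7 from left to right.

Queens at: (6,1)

7

Branch on row 1: col 2 → 1; col 3 → 1; col 4 → 2; col 5 → 2; col 7 → 1.
Sum: 1 + 1 + 2 + 2 + 1 = 7.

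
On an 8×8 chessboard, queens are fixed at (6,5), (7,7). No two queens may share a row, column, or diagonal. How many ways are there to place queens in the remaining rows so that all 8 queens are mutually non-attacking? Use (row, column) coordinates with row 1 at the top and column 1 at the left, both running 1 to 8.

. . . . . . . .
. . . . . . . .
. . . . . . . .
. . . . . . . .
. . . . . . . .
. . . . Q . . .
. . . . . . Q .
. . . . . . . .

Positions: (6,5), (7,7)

4

Branch on row 1: col 2 → 1; col 3 → 2; col 4 → 0; col 6 → 0; col 8 → 1.
Sum: 1 + 2 + 0 + 0 + 1 = 4.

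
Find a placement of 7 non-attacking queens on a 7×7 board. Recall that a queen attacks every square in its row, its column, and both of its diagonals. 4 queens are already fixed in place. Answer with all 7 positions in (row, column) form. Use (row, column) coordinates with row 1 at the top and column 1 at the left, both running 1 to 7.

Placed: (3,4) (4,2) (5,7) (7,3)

(1,1) (2,6) (3,4) (4,2) (5,7) (6,5) (7,3)

Row 1: attacked by (3,4)→{2,4,6}; (4,2)→{2,5}; (5,7)→{3,7}; (7,3)→{3}. Safe: 1. Place at column 1.
Row 2: attacked by (1,1)→{1,2}; (3,4)→{3,4,5}; (4,2)→{2,4}; (5,7)→{4,7}; (7,3)→{3}. Safe: 6. Place at column 6.
Row 6: attacked by (1,1)→{1,6}; (2,6)→{2,6}; (3,4)→{1,4,7}; (4,2)→{2,4}; (5,7)→{6,7}; (7,3)→{2,3,4}. Safe: 5. Place at column 5.
Columns [1, 6, 4, 2, 7, 5, 3], r−c [0, -4, -1, 2, -2, 1, 4], r+c [2, 8, 7, 6, 12, 11, 10] are all distinct, so no two queens attack.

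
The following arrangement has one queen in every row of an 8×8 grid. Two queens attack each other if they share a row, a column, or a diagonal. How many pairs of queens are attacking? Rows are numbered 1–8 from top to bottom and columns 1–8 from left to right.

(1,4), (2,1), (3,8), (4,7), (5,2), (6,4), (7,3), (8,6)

5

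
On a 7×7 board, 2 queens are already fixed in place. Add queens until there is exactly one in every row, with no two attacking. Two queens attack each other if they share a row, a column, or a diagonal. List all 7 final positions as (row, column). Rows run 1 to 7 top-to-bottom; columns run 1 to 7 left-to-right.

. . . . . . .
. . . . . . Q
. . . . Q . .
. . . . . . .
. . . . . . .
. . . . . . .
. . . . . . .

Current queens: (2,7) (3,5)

Row 1: attacked by (2,7)→{6,7}; (3,5)→{3,5,7}. Safe: 1, 2, 4. Place at column 2.
Row 4: attacked by (1,2)→{2,5}; (2,7)→{5,7}; (3,5)→{4,5,6}. Safe: 1, 3. Place at column 3.
Row 5: attacked by (1,2)→{2,6}; (2,7)→{4,7}; (3,5)→{3,5,7}; (4,3)→{2,3,4}. Safe: 1. Place at column 1.
Row 6: attacked by (1,2)→{2,7}; (2,7)→{3,7}; (3,5)→{2,5}; (4,3)→{1,3,5}; (5,1)→{1,2}. Safe: 4, 6. Place at column 6.
Row 7: attacked by (1,2)→{2}; (2,7)→{2,7}; (3,5)→{1,5}; (4,3)→{3,6}; (5,1)→{1,3}; (6,6)→{5,6,7}. Safe: 4. Place at column 4.
Columns [2, 7, 5, 3, 1, 6, 4], r−c [-1, -5, -2, 1, 4, 0, 3], r+c [3, 9, 8, 7, 6, 12, 11] are all distinct, so no two queens attack.

(1,2) (2,7) (3,5) (4,3) (5,1) (6,6) (7,4)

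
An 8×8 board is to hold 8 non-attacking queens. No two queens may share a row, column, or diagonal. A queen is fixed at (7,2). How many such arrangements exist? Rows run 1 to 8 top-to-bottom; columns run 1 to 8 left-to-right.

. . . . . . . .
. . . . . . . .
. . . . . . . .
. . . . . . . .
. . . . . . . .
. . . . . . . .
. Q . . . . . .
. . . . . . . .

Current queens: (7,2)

16

Branch on row 1: col 1 → 2; col 3 → 3; col 4 → 1; col 5 → 2; col 6 → 5; col 7 → 3.
Sum: 2 + 3 + 1 + 2 + 5 + 3 = 16.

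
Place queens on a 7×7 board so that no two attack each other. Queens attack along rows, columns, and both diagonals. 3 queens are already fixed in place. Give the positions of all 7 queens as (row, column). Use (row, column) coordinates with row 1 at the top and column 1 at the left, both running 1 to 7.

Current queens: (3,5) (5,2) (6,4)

(1,1) (2,3) (3,5) (4,7) (5,2) (6,4) (7,6)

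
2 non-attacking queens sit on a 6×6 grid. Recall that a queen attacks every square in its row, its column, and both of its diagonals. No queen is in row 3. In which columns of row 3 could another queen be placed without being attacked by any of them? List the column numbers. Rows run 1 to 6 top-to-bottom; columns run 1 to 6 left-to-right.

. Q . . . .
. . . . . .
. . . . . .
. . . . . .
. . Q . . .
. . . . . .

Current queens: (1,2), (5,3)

(1,2) attacks row 3 at column 2 and diagonals 4.
(5,3) attacks row 3 at column 3 and diagonals 1, 5.
Attacked columns: {1, 2, 3, 4, 5}. Safe: {6}.

columns 6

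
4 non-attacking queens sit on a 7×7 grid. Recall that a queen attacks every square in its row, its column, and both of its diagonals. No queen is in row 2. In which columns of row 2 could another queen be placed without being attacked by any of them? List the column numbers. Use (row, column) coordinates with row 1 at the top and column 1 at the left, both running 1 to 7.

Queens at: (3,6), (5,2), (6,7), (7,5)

columns 1, 4

(3,6) attacks row 2 at column 6 and diagonals 5, 7.
(5,2) attacks row 2 at column 2 and diagonals 5.
(6,7) attacks row 2 at column 7 and diagonals 3.
(7,5) attacks row 2 at column 5.
Attacked columns: {2, 3, 5, 6, 7}. Safe: {1, 4}.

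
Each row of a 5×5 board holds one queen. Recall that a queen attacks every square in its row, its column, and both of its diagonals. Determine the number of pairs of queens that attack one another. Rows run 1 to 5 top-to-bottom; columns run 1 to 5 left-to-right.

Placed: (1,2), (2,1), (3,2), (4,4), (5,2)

Same column: (1,2)–(3,2) (column 2); (1,2)–(5,2) (column 2); (3,2)–(5,2) (column 2).
Same diagonal: (1,2)–(2,1) (|1−2| = |2−1| = 1); (2,1)–(3,2) (|2−3| = |1−2| = 1).
Total attacking pairs: 5.

5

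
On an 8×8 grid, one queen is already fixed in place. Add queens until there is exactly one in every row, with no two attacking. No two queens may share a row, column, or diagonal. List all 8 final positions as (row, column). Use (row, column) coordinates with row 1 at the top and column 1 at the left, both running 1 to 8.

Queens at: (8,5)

(1,3) (2,7) (3,2) (4,8) (5,6) (6,4) (7,1) (8,5)

Row 1: attacked by (8,5)→{5}. Safe: 1, 2, 3, 4, 6, 7, 8. Place at column 3.
Row 2: attacked by (1,3)→{2,3,4}; (8,5)→{5}. Safe: 1, 6, 7, 8. Place at column 7.
Row 3: attacked by (1,3)→{1,3,5}; (2,7)→{6,7,8}; (8,5)→{5}. Safe: 2, 4. Place at column 2.
Row 4: attacked by (1,3)→{3,6}; (2,7)→{5,7}; (3,2)→{1,2,3}; (8,5)→{1,5}. Safe: 4, 8. Place at column 8.
Row 5: attacked by (1,3)→{3,7}; (2,7)→{4,7}; (3,2)→{2,4}; (4,8)→{7,8}; (8,5)→{2,5,8}. Safe: 1, 6. Place at column 6.
Row 6: attacked by (1,3)→{3,8}; (2,7)→{3,7}; (3,2)→{2,5}; (4,8)→{6,8}; (5,6)→{5,6,7}; (8,5)→{3,5,7}. Safe: 1, 4. Place at column 4.
Row 7: attacked by (1,3)→{3}; (2,7)→{2,7}; (3,2)→{2,6}; (4,8)→{5,8}; (5,6)→{4,6,8}; (6,4)→{3,4,5}; (8,5)→{4,5,6}. Safe: 1. Place at column 1.
Columns [3, 7, 2, 8, 6, 4, 1, 5], r−c [-2, -5, 1, -4, -1, 2, 6, 3], r+c [4, 9, 5, 12, 11, 10, 8, 13] are all distinct, so no two queens attack.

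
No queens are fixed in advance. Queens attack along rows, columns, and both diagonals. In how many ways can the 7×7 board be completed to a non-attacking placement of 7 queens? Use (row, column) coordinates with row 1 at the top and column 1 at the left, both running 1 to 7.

Branch on row 1: col 1 → 4; col 2 → 7; col 3 → 6; col 4 → 6; col 5 → 6; col 6 → 7; col 7 → 4.
Sum: 4 + 7 + 6 + 6 + 6 + 7 + 4 = 40.
(This is the classic 7-queens count.)

40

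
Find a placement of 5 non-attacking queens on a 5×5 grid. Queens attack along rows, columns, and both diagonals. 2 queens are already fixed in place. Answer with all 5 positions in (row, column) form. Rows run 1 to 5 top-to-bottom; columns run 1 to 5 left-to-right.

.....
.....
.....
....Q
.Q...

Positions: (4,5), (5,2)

Row 1: attacked by (4,5)→{2,5}; (5,2)→{2}. Safe: 1, 3, 4. Place at column 4.
Row 2: attacked by (1,4)→{3,4,5}; (4,5)→{3,5}; (5,2)→{2,5}. Safe: 1. Place at column 1.
Row 3: attacked by (1,4)→{2,4}; (2,1)→{1,2}; (4,5)→{4,5}; (5,2)→{2,4}. Safe: 3. Place at column 3.
Columns [4, 1, 3, 5, 2], r−c [-3, 1, 0, -1, 3], r+c [5, 3, 6, 9, 7] are all distinct, so no two queens attack.

(1,4) (2,1) (3,3) (4,5) (5,2)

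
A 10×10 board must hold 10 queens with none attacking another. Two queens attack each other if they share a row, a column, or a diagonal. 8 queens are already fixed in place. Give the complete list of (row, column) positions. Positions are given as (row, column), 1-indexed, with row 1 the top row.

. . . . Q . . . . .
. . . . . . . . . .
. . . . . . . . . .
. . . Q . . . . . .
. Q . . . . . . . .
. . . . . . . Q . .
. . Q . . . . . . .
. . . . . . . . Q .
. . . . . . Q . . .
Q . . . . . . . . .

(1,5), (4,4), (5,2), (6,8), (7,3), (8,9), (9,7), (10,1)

(1,5) (2,10) (3,6) (4,4) (5,2) (6,8) (7,3) (8,9) (9,7) (10,1)

Row 2: attacked by (1,5)→{4,5,6}; (4,4)→{2,4,6}; (5,2)→{2,5}; (6,8)→{4,8}; (7,3)→{3,8}; (8,9)→{3,9}; (9,7)→{7}; (10,1)→{1,9}. Safe: 10. Place at column 10.
Row 3: attacked by (1,5)→{3,5,7}; (2,10)→{9,10}; (4,4)→{3,4,5}; (5,2)→{2,4}; (6,8)→{5,8}; (7,3)→{3,7}; (8,9)→{4,9}; (9,7)→{1,7}; (10,1)→{1,8}. Safe: 6. Place at column 6.
Columns [5, 10, 6, 4, 2, 8, 3, 9, 7, 1], r−c [-4, -8, -3, 0, 3, -2, 4, -1, 2, 9], r+c [6, 12, 9, 8, 7, 14, 10, 17, 16, 11] are all distinct, so no two queens attack.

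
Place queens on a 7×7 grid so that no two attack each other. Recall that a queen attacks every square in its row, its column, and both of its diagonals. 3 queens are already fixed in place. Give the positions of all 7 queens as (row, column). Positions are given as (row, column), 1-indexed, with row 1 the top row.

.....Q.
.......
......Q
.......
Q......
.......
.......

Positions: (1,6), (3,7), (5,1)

Row 2: attacked by (1,6)→{5,6,7}; (3,7)→{6,7}; (5,1)→{1,4}. Safe: 2, 3. Place at column 3.
Row 4: attacked by (1,6)→{3,6}; (2,3)→{1,3,5}; (3,7)→{6,7}; (5,1)→{1,2}. Safe: 4. Place at column 4.
Row 6: attacked by (1,6)→{1,6}; (2,3)→{3,7}; (3,7)→{4,7}; (4,4)→{2,4,6}; (5,1)→{1,2}. Safe: 5. Place at column 5.
Row 7: attacked by (1,6)→{6}; (2,3)→{3}; (3,7)→{3,7}; (4,4)→{1,4,7}; (5,1)→{1,3}; (6,5)→{4,5,6}. Safe: 2. Place at column 2.
Columns [6, 3, 7, 4, 1, 5, 2], r−c [-5, -1, -4, 0, 4, 1, 5], r+c [7, 5, 10, 8, 6, 11, 9] are all distinct, so no two queens attack.

(1,6) (2,3) (3,7) (4,4) (5,1) (6,5) (7,2)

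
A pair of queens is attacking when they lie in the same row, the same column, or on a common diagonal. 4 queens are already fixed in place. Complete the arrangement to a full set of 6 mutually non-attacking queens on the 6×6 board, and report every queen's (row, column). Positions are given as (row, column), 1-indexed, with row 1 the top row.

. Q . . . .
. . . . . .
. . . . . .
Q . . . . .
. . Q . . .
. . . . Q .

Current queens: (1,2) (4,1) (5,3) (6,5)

(1,2) (2,4) (3,6) (4,1) (5,3) (6,5)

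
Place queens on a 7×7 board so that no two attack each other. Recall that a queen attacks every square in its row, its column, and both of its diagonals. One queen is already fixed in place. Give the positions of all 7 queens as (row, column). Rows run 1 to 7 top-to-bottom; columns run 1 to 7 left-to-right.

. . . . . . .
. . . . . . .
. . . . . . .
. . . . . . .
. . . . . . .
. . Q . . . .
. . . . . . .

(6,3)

Row 1: attacked by (6,3)→{3}. Safe: 1, 2, 4, 5, 6, 7. Place at column 4.
Row 2: attacked by (1,4)→{3,4,5}; (6,3)→{3,7}. Safe: 1, 2, 6. Place at column 1.
Row 3: attacked by (1,4)→{2,4,6}; (2,1)→{1,2}; (6,3)→{3,6}. Safe: 5, 7. Place at column 5.
Row 4: attacked by (1,4)→{1,4,7}; (2,1)→{1,3}; (3,5)→{4,5,6}; (6,3)→{1,3,5}. Safe: 2. Place at column 2.
Row 5: attacked by (1,4)→{4}; (2,1)→{1,4}; (3,5)→{3,5,7}; (4,2)→{1,2,3}; (6,3)→{2,3,4}. Safe: 6. Place at column 6.
Row 7: attacked by (1,4)→{4}; (2,1)→{1,6}; (3,5)→{1,5}; (4,2)→{2,5}; (5,6)→{4,6}; (6,3)→{2,3,4}. Safe: 7. Place at column 7.
Columns [4, 1, 5, 2, 6, 3, 7], r−c [-3, 1, -2, 2, -1, 3, 0], r+c [5, 3, 8, 6, 11, 9, 14] are all distinct, so no two queens attack.

(1,4) (2,1) (3,5) (4,2) (5,6) (6,3) (7,7)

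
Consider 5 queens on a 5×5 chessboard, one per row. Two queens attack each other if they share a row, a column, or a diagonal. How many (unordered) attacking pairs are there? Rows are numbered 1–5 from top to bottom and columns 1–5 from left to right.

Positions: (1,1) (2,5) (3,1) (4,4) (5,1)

Same column: (1,1)–(3,1) (column 1); (1,1)–(5,1) (column 1); (3,1)–(5,1) (column 1).
Same diagonal: (1,1)–(4,4) (|1−4| = |1−4| = 3).
Total attacking pairs: 4.

4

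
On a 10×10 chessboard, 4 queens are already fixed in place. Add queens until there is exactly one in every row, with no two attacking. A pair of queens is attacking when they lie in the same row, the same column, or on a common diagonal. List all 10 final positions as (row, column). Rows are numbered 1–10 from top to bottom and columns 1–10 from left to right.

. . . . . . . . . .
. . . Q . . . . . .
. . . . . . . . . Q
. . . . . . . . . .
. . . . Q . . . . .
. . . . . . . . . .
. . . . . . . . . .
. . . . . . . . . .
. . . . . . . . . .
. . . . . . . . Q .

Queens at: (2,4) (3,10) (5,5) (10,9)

(1,6) (2,4) (3,10) (4,1) (5,5) (6,2) (7,8) (8,3) (9,7) (10,9)

Row 1: attacked by (2,4)→{3,4,5}; (3,10)→{8,10}; (5,5)→{1,5,9}; (10,9)→{9}. Safe: 2, 6, 7. Place at column 6.
Row 4: attacked by (1,6)→{3,6,9}; (2,4)→{2,4,6}; (3,10)→{9,10}; (5,5)→{4,5,6}; (10,9)→{3,9}. Safe: 1, 7, 8. Place at column 1.
Row 6: attacked by (1,6)→{1,6}; (2,4)→{4,8}; (3,10)→{7,10}; (4,1)→{1,3}; (5,5)→{4,5,6}; (10,9)→{5,9}. Safe: 2. Place at column 2.
Row 7: attacked by (1,6)→{6}; (2,4)→{4,9}; (3,10)→{6,10}; (4,1)→{1,4}; (5,5)→{3,5,7}; (6,2)→{1,2,3}; (10,9)→{6,9}. Safe: 8. Place at column 8.
Row 8: attacked by (1,6)→{6}; (2,4)→{4,10}; (3,10)→{5,10}; (4,1)→{1,5}; (5,5)→{2,5,8}; (6,2)→{2,4}; (7,8)→{7,8,9}; (10,9)→{7,9}. Safe: 3. Place at column 3.
Row 9: attacked by (1,6)→{6}; (2,4)→{4}; (3,10)→{4,10}; (4,1)→{1,6}; (5,5)→{1,5,9}; (6,2)→{2,5}; (7,8)→{6,8,10}; (8,3)→{2,3,4}; (10,9)→{8,9,10}. Safe: 7. Place at column 7.
Columns [6, 4, 10, 1, 5, 2, 8, 3, 7, 9], r−c [-5, -2, -7, 3, 0, 4, -1, 5, 2, 1], r+c [7, 6, 13, 5, 10, 8, 15, 11, 16, 19] are all distinct, so no two queens attack.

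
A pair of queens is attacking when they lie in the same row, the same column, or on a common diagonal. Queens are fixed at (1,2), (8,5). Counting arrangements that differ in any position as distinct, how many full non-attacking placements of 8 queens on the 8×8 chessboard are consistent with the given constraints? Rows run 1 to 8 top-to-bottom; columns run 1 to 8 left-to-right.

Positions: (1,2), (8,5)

Branch on row 2: col 4 → 1; col 6 → 2; col 7 → 0; col 8 → 0.
Sum: 1 + 2 + 0 + 0 = 3.

3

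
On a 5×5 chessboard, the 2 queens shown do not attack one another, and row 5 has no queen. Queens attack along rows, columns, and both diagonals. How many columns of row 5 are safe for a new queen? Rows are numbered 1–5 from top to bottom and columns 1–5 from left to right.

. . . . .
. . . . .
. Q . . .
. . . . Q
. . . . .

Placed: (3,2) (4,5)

2

(3,2) attacks row 5 at column 2 and diagonals 4.
(4,5) attacks row 5 at column 5 and diagonals 4.
Attacked columns: {2, 4, 5}. Safe: {1, 3}.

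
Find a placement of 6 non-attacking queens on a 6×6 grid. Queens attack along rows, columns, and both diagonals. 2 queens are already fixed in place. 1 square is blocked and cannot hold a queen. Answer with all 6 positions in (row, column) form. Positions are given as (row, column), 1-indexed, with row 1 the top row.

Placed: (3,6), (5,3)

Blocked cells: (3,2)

(1,2) (2,4) (3,6) (4,1) (5,3) (6,5)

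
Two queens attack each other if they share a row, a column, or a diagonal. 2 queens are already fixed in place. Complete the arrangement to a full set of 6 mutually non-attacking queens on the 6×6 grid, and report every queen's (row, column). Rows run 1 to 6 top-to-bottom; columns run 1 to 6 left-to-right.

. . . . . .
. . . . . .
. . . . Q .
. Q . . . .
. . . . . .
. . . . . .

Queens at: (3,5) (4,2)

(1,4) (2,1) (3,5) (4,2) (5,6) (6,3)

Row 1: attacked by (3,5)→{3,5}; (4,2)→{2,5}. Safe: 1, 4, 6. Place at column 4.
Row 2: attacked by (1,4)→{3,4,5}; (3,5)→{4,5,6}; (4,2)→{2,4}. Safe: 1. Place at column 1.
Row 5: attacked by (1,4)→{4}; (2,1)→{1,4}; (3,5)→{3,5}; (4,2)→{1,2,3}. Safe: 6. Place at column 6.
Row 6: attacked by (1,4)→{4}; (2,1)→{1,5}; (3,5)→{2,5}; (4,2)→{2,4}; (5,6)→{5,6}. Safe: 3. Place at column 3.
Columns [4, 1, 5, 2, 6, 3], r−c [-3, 1, -2, 2, -1, 3], r+c [5, 3, 8, 6, 11, 9] are all distinct, so no two queens attack.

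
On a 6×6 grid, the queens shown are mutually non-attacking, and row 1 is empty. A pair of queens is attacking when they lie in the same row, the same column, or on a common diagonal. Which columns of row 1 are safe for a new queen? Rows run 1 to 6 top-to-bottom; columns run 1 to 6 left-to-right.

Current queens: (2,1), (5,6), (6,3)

columns 4, 5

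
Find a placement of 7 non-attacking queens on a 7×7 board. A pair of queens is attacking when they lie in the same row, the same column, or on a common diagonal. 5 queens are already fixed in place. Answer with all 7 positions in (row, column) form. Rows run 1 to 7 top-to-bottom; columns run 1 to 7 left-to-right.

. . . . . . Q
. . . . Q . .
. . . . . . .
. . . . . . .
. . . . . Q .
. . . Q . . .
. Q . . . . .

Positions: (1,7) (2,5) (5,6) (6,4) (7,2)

Row 3: attacked by (1,7)→{5,7}; (2,5)→{4,5,6}; (5,6)→{4,6}; (6,4)→{1,4,7}; (7,2)→{2,6}. Safe: 3. Place at column 3.
Row 4: attacked by (1,7)→{4,7}; (2,5)→{3,5,7}; (3,3)→{2,3,4}; (5,6)→{5,6,7}; (6,4)→{2,4,6}; (7,2)→{2,5}. Safe: 1. Place at column 1.
Columns [7, 5, 3, 1, 6, 4, 2], r−c [-6, -3, 0, 3, -1, 2, 5], r+c [8, 7, 6, 5, 11, 10, 9] are all distinct, so no two queens attack.

(1,7) (2,5) (3,3) (4,1) (5,6) (6,4) (7,2)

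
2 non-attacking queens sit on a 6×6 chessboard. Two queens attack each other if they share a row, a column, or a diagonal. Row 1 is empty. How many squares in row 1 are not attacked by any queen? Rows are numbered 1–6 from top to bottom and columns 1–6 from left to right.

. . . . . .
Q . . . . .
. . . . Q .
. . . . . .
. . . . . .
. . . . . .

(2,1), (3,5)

(2,1) attacks row 1 at column 1 and diagonals 2.
(3,5) attacks row 1 at column 5 and diagonals 3.
Attacked columns: {1, 2, 3, 5}. Safe: {4, 6}.

2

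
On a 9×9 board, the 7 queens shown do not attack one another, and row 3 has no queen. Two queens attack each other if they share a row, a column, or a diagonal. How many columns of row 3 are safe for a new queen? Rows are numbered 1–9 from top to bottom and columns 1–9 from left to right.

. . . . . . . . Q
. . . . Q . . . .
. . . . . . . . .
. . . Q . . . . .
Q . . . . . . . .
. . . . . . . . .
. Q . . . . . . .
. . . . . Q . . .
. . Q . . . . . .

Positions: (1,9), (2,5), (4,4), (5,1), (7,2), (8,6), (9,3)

1

(1,9) attacks row 3 at column 9 and diagonals 7.
(2,5) attacks row 3 at column 5 and diagonals 4, 6.
(4,4) attacks row 3 at column 4 and diagonals 3, 5.
(5,1) attacks row 3 at column 1 and diagonals 3.
(7,2) attacks row 3 at column 2 and diagonals 6.
(8,6) attacks row 3 at column 6 and diagonals 1.
(9,3) attacks row 3 at column 3 and diagonals 9.
Attacked columns: {1, 2, 3, 4, 5, 6, 7, 9}. Safe: {8}.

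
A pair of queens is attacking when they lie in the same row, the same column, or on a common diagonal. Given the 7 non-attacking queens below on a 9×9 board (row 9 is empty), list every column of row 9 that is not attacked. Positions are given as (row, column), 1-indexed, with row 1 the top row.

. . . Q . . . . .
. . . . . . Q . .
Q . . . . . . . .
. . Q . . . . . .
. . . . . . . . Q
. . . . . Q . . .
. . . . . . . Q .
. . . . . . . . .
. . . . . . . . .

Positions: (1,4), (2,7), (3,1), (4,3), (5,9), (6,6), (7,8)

columns 2

(1,4) attacks row 9 at column 4.
(2,7) attacks row 9 at column 7.
(3,1) attacks row 9 at column 1 and diagonals 7.
(4,3) attacks row 9 at column 3 and diagonals 8.
(5,9) attacks row 9 at column 9 and diagonals 5.
(6,6) attacks row 9 at column 6 and diagonals 3, 9.
(7,8) attacks row 9 at column 8 and diagonals 6.
Attacked columns: {1, 3, 4, 5, 6, 7, 8, 9}. Safe: {2}.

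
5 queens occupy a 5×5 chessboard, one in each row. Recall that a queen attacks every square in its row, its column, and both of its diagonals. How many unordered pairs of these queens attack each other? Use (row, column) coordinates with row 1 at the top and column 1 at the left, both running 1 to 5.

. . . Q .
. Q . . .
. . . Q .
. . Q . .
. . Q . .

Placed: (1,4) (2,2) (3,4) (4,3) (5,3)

Same column: (1,4)–(3,4) (column 4); (4,3)–(5,3) (column 3).
Same diagonal: (3,4)–(4,3) (|3−4| = |4−3| = 1).
Total attacking pairs: 3.

3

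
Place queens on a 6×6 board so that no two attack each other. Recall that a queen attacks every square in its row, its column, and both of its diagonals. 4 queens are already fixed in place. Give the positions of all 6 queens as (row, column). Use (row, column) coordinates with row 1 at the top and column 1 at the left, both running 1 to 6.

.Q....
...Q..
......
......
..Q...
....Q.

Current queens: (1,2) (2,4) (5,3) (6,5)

(1,2) (2,4) (3,6) (4,1) (5,3) (6,5)

Row 3: attacked by (1,2)→{2,4}; (2,4)→{3,4,5}; (5,3)→{1,3,5}; (6,5)→{2,5}. Safe: 6. Place at column 6.
Row 4: attacked by (1,2)→{2,5}; (2,4)→{2,4,6}; (3,6)→{5,6}; (5,3)→{2,3,4}; (6,5)→{3,5}. Safe: 1. Place at column 1.
Columns [2, 4, 6, 1, 3, 5], r−c [-1, -2, -3, 3, 2, 1], r+c [3, 6, 9, 5, 8, 11] are all distinct, so no two queens attack.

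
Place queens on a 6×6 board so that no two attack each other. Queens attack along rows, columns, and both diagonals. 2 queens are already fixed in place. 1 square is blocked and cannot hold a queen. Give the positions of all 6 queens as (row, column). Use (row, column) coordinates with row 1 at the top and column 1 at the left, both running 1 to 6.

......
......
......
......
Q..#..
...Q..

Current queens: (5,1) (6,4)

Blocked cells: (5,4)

Row 1: attacked by (5,1)→{1,5}; (6,4)→{4}. Safe: 2, 3, 6. Place at column 3.
Row 2: attacked by (1,3)→{2,3,4}; (5,1)→{1,4}; (6,4)→{4}. Safe: 5, 6. Place at column 6.
Row 3: attacked by (1,3)→{1,3,5}; (2,6)→{5,6}; (5,1)→{1,3}; (6,4)→{1,4}. Safe: 2. Place at column 2.
Row 4: attacked by (1,3)→{3,6}; (2,6)→{4,6}; (3,2)→{1,2,3}; (5,1)→{1,2}; (6,4)→{2,4,6}. Safe: 5. Place at column 5.
Columns [3, 6, 2, 5, 1, 4], r−c [-2, -4, 1, -1, 4, 2], r+c [4, 8, 5, 9, 6, 10] are all distinct, so no two queens attack.

(1,3) (2,6) (3,2) (4,5) (5,1) (6,4)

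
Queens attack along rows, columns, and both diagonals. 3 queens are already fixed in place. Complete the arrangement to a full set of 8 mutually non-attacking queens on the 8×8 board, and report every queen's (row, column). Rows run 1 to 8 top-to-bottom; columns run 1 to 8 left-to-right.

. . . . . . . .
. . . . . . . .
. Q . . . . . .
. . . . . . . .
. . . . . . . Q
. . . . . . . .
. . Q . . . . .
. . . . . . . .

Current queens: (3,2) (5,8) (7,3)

(1,5) (2,7) (3,2) (4,4) (5,8) (6,1) (7,3) (8,6)

Row 1: attacked by (3,2)→{2,4}; (5,8)→{4,8}; (7,3)→{3}. Safe: 1, 5, 6, 7. Place at column 5.
Row 2: attacked by (1,5)→{4,5,6}; (3,2)→{1,2,3}; (5,8)→{5,8}; (7,3)→{3,8}. Safe: 7. Place at column 7.
Row 4: attacked by (1,5)→{2,5,8}; (2,7)→{5,7}; (3,2)→{1,2,3}; (5,8)→{7,8}; (7,3)→{3,6}. Safe: 4. Place at column 4.
Row 6: attacked by (1,5)→{5}; (2,7)→{3,7}; (3,2)→{2,5}; (4,4)→{2,4,6}; (5,8)→{7,8}; (7,3)→{2,3,4}. Safe: 1. Place at column 1.
Row 8: attacked by (1,5)→{5}; (2,7)→{1,7}; (3,2)→{2,7}; (4,4)→{4,8}; (5,8)→{5,8}; (6,1)→{1,3}; (7,3)→{2,3,4}. Safe: 6. Place at column 6.
Columns [5, 7, 2, 4, 8, 1, 3, 6], r−c [-4, -5, 1, 0, -3, 5, 4, 2], r+c [6, 9, 5, 8, 13, 7, 10, 14] are all distinct, so no two queens attack.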